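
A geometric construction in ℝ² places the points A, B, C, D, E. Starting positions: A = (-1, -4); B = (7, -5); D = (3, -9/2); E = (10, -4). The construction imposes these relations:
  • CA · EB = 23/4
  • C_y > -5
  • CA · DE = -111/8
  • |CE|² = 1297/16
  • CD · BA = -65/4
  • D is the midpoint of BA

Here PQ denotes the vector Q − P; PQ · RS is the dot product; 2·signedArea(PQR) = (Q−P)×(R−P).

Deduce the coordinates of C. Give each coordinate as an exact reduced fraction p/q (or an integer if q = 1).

1. C_x = 1  [CA · DE = -111/8 ∩ CD · BA = -65/4]
2. C_y = -17/4  [CA · DE = -111/8 ∩ CD · BA = -65/4]
   → C = (1, -17/4)

C = (1, -17/4)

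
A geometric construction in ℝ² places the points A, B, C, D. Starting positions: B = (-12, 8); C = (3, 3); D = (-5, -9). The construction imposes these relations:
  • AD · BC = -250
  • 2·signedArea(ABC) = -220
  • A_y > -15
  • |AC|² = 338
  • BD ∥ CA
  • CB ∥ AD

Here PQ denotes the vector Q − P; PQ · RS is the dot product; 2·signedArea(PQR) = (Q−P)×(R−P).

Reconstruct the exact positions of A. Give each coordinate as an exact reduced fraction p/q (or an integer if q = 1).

1. A_x = 10  [CB ∥ AD ∩ BD ∥ CA]
2. A_y = -14  [CB ∥ AD ∩ BD ∥ CA]
   → A = (10, -14)

A = (10, -14)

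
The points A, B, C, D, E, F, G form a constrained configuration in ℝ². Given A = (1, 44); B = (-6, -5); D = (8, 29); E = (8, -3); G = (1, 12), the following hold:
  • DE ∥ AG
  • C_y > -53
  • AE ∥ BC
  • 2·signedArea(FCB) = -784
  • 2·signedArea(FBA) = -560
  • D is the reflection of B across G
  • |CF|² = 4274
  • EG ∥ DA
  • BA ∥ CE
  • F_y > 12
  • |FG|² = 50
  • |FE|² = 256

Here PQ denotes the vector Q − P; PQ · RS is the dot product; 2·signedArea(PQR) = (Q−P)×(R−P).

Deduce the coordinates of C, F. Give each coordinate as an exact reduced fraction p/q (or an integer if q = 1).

C = (1, -52)
F = (8, 13)

1. C_x = 1  [BA ∥ CE ∩ AE ∥ BC]
2. C_y = -52  [BA ∥ CE ∩ AE ∥ BC]
   → C = (1, -52)
3. F_x = 8  [2·signedArea(FCB) = -784 ∩ 2·signedArea(FBA) = -560]
4. F_y = 13  [2·signedArea(FCB) = -784 ∩ 2·signedArea(FBA) = -560]
   → F = (8, 13)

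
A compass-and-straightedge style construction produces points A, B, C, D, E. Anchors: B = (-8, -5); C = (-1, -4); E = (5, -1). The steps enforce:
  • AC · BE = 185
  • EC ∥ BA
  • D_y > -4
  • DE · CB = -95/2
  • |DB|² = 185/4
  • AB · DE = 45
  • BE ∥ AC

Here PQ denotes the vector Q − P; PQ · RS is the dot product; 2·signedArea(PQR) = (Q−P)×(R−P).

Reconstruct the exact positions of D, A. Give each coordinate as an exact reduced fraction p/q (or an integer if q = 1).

A = (-14, -8)
D = (-3/2, -3)

1. D_x = -3/2  [line 7·x + 1·y + 27/2 = 0 ∩ |DB|² = 185/4]
2. D_y = -3  [line 7·x + 1·y + 27/2 = 0 ∩ |DB|² = 185/4]
   → D = (-3/2, -3)
3. A_x = -14  [BE ∥ AC ∩ EC ∥ BA]
4. A_y = -8  [BE ∥ AC ∩ EC ∥ BA]
   → A = (-14, -8)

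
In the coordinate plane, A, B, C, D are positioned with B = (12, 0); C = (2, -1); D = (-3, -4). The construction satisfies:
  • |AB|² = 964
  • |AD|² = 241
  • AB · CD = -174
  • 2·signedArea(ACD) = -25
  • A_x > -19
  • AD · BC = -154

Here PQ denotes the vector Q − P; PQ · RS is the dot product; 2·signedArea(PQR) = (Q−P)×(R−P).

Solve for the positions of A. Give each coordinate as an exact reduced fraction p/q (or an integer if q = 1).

A = (-18, -8)

1. A_x = -18  [AD · BC = -154 ∩ AB · CD = -174]
2. A_y = -8  [AD · BC = -154 ∩ AB · CD = -174]
   → A = (-18, -8)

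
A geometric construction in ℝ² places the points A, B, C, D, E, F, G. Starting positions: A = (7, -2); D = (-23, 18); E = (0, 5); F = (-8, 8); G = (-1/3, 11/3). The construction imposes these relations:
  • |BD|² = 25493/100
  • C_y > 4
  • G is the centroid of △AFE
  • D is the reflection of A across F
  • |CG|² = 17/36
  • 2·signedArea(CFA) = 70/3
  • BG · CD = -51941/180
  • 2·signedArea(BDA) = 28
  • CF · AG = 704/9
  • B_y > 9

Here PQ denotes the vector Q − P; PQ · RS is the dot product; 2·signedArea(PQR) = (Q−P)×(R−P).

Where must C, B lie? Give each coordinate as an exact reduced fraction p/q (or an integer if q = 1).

1. C_x = -1/6  [2·signedArea(CFA) = 70/3 ∩ CF · AG = 704/9]
2. C_y = 13/3  [2·signedArea(CFA) = 70/3 ∩ CF · AG = 704/9]
   → C = (-1/6, 13/3)
3. B_x = -93/10  [BG · CD = -51941/180 ∩ 2·signedArea(BDA) = 28]
4. B_y = 49/5  [BG · CD = -51941/180 ∩ 2·signedArea(BDA) = 28]
   → B = (-93/10, 49/5)

B = (-93/10, 49/5)
C = (-1/6, 13/3)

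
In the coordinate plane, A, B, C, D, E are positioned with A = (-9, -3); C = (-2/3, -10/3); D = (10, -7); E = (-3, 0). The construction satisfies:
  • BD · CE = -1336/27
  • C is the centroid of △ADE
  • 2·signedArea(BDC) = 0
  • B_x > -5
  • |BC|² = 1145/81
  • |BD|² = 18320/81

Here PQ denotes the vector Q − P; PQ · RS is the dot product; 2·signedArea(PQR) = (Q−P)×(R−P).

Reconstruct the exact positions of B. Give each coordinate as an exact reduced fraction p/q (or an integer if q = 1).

B = (-38/9, -19/9)

1. B_x = -38/9  [2·signedArea(BDC) = 0 ∩ BD · CE = -1336/27]
2. B_y = -19/9  [2·signedArea(BDC) = 0 ∩ BD · CE = -1336/27]
   → B = (-38/9, -19/9)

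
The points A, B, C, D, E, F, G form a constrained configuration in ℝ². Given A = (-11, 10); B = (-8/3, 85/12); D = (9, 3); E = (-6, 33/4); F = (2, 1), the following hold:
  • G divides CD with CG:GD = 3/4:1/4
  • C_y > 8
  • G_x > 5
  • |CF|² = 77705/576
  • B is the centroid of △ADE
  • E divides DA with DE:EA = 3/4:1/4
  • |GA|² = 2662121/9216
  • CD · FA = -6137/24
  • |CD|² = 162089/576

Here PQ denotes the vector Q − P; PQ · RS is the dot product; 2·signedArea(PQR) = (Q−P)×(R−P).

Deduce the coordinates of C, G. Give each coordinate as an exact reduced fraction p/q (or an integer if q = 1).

1. C_x = -41/6  [line 13·x + -9·y + 3977/24 = 0 ∩ |CF|² = 77705/576]
2. C_y = 205/24  [line 13·x + -9·y + 3977/24 = 0 ∩ |CF|² = 77705/576]
   → C = (-41/6, 205/24)
3. G_x = 121/24  [G divides CD with CG:GD = 3/4:1/4]
4. G_y = 421/96  [G divides CD with CG:GD = 3/4:1/4]
   → G = (121/24, 421/96)

C = (-41/6, 205/24)
G = (121/24, 421/96)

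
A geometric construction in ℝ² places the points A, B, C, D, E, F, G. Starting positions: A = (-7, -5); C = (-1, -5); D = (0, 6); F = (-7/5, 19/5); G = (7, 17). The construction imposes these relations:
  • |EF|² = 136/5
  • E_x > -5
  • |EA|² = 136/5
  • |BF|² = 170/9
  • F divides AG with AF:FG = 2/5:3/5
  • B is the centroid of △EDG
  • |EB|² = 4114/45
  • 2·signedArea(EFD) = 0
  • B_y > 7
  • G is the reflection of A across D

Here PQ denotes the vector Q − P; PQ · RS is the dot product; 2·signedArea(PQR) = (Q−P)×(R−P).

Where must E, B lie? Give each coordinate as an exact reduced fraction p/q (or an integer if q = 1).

1. E_x = -21/5  [line -11/5·x + 7/5·y + -42/5 = 0 ∩ |EA|² = 136/5]
2. E_y = -3/5  [line -11/5·x + 7/5·y + -42/5 = 0 ∩ |EA|² = 136/5]
   → E = (-21/5, -3/5)
3. B_x = 14/15  [B is the centroid of △EDG]
4. B_y = 112/15  [B is the centroid of △EDG]
   → B = (14/15, 112/15)

B = (14/15, 112/15)
E = (-21/5, -3/5)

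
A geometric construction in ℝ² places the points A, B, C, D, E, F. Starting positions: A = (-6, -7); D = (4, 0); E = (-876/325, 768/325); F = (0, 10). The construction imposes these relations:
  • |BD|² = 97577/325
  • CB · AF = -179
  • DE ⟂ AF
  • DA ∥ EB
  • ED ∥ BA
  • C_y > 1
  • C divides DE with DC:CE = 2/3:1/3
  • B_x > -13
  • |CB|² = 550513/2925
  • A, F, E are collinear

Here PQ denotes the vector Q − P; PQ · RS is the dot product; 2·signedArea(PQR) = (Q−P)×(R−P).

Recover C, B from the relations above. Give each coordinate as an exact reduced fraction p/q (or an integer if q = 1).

1. C_x = -452/975  [C divides DE with DC:CE = 2/3:1/3]
2. C_y = 512/325  [C divides DE with DC:CE = 2/3:1/3]
   → C = (-452/975, 512/325)
3. B_x = -4126/325  [ED ∥ BA ∩ DA ∥ EB]
4. B_y = -1507/325  [ED ∥ BA ∩ DA ∥ EB]
   → B = (-4126/325, -1507/325)

B = (-4126/325, -1507/325)
C = (-452/975, 512/325)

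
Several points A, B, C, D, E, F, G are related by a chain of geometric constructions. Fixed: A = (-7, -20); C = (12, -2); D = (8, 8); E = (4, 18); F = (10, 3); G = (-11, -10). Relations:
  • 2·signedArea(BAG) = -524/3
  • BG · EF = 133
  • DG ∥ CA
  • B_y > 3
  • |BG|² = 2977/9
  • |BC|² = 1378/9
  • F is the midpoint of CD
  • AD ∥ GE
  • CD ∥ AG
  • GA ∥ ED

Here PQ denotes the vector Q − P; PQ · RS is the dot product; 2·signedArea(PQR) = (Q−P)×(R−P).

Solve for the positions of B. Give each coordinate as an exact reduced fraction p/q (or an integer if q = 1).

B = (1, 11/3)

1. B_x = 1  [BG · EF = 133 ∩ 2·signedArea(BAG) = -524/3]
2. B_y = 11/3  [BG · EF = 133 ∩ 2·signedArea(BAG) = -524/3]
   → B = (1, 11/3)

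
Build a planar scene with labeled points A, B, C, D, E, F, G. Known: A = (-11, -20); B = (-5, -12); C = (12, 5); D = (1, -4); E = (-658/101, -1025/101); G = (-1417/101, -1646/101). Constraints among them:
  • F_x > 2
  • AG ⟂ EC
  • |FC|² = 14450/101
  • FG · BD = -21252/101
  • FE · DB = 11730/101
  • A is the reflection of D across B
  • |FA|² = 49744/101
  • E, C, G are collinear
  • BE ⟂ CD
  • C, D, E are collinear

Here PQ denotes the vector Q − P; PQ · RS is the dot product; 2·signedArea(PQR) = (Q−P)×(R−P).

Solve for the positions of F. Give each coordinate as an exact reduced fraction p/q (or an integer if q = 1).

1. F_x = 277/101  [line -6·x + -8·y + -418/101 = 0 ∩ |FA|² = 49744/101]
2. F_y = -260/101  [line -6·x + -8·y + -418/101 = 0 ∩ |FA|² = 49744/101]
   → F = (277/101, -260/101)

F = (277/101, -260/101)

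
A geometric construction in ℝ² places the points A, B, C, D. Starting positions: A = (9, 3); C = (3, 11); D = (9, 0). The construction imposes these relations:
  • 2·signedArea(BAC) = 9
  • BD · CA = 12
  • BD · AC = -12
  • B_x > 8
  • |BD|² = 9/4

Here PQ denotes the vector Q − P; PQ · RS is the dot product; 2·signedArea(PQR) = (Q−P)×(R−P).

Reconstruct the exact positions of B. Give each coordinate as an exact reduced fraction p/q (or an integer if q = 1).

1. B_x = 9  [BD · CA = 12 ∩ 2·signedArea(BAC) = 9]
2. B_y = 3/2  [BD · CA = 12 ∩ 2·signedArea(BAC) = 9]
   → B = (9, 3/2)

B = (9, 3/2)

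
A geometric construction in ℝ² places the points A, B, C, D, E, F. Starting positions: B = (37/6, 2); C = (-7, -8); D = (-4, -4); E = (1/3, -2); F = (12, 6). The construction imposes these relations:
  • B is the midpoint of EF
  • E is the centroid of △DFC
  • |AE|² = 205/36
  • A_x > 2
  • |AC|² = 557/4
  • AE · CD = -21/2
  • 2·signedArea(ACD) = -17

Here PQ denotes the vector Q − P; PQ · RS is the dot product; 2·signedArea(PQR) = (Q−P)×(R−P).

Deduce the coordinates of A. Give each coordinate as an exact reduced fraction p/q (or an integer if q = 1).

A = (5/2, -1)

1. A_x = 5/2  [2·signedArea(ACD) = -17 ∩ AE · CD = -21/2]
2. A_y = -1  [2·signedArea(ACD) = -17 ∩ AE · CD = -21/2]
   → A = (5/2, -1)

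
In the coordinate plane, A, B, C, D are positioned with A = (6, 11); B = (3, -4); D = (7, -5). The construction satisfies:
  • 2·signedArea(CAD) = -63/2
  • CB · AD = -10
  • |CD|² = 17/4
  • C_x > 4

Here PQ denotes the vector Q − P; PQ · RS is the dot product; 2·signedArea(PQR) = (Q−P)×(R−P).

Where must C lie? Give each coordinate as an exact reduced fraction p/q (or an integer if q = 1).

C = (5, -9/2)

1. C_x = 5  [CB · AD = -10 ∩ 2·signedArea(CAD) = -63/2]
2. C_y = -9/2  [CB · AD = -10 ∩ 2·signedArea(CAD) = -63/2]
   → C = (5, -9/2)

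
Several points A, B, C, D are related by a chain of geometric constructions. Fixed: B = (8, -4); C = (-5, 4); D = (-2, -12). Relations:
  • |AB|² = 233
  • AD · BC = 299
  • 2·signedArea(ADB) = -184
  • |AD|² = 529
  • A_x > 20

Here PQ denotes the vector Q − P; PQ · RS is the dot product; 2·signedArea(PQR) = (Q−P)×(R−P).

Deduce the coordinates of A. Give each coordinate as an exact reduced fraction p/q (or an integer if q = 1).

A = (21, -12)

1. A_x = 21  [AD · BC = 299 ∩ 2·signedArea(ADB) = -184]
2. A_y = -12  [AD · BC = 299 ∩ 2·signedArea(ADB) = -184]
   → A = (21, -12)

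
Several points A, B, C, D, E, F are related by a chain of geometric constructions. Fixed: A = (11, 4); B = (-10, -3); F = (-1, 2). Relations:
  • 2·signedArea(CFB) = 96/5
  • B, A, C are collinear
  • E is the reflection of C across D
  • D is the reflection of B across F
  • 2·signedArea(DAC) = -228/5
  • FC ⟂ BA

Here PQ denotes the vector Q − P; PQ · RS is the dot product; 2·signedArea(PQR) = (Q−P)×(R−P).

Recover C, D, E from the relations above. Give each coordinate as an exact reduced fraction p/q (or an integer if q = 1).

C = (-2/5, 1/5)
D = (8, 7)
E = (82/5, 69/5)

1. C_x = -2/5  [B, A, C are collinear ∩ FC ⟂ BA]
2. C_y = 1/5  [B, A, C are collinear ∩ FC ⟂ BA]
   → C = (-2/5, 1/5)
3. D_x = 8  [D is the reflection of B across F]
4. D_y = 7  [D is the reflection of B across F]
   → D = (8, 7)
5. E_x = 82/5  [E is the reflection of C across D]
6. E_y = 69/5  [E is the reflection of C across D]
   → E = (82/5, 69/5)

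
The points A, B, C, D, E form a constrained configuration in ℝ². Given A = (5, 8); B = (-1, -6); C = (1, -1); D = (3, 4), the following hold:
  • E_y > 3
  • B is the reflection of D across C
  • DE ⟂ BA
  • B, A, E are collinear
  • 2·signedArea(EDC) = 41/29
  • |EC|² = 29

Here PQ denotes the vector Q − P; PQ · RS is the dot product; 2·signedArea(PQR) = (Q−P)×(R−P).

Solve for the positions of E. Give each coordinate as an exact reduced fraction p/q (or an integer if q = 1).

1. E_x = 94/29  [B, A, E are collinear ∩ DE ⟂ BA]
2. E_y = 113/29  [B, A, E are collinear ∩ DE ⟂ BA]
   → E = (94/29, 113/29)

E = (94/29, 113/29)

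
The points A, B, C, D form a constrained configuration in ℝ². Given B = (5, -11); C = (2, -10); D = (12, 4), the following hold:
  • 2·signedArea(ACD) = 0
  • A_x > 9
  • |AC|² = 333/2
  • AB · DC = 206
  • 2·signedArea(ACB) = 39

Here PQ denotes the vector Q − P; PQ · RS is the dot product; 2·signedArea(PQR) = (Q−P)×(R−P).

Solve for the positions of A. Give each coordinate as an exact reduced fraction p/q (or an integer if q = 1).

A = (19/2, 1/2)

1. A_x = 19/2  [2·signedArea(ACD) = 0 ∩ 2·signedArea(ACB) = 39]
2. A_y = 1/2  [2·signedArea(ACD) = 0 ∩ 2·signedArea(ACB) = 39]
   → A = (19/2, 1/2)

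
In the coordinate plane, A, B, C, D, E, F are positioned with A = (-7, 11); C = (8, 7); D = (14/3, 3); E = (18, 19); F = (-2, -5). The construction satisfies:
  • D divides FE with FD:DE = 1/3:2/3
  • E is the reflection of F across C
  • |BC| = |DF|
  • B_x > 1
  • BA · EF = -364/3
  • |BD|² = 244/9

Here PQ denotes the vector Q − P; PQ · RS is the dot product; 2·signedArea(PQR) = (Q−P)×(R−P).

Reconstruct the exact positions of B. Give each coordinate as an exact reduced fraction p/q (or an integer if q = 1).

1. B_x = 4/3  [line 20·x + 24·y + -8/3 = 0 ∩ |BD|² = 244/9]
2. B_y = -1  [line 20·x + 24·y + -8/3 = 0 ∩ |BD|² = 244/9]
   → B = (4/3, -1)

B = (4/3, -1)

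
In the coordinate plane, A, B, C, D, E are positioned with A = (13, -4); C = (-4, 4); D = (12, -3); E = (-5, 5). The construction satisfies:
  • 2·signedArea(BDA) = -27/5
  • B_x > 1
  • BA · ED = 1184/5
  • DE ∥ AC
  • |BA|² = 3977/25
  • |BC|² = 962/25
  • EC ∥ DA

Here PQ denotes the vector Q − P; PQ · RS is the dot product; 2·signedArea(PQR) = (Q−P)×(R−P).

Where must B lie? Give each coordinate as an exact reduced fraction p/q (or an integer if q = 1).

B = (9/5, 9/5)

1. B_x = 9/5  [2·signedArea(BDA) = -27/5 ∩ BA · ED = 1184/5]
2. B_y = 9/5  [2·signedArea(BDA) = -27/5 ∩ BA · ED = 1184/5]
   → B = (9/5, 9/5)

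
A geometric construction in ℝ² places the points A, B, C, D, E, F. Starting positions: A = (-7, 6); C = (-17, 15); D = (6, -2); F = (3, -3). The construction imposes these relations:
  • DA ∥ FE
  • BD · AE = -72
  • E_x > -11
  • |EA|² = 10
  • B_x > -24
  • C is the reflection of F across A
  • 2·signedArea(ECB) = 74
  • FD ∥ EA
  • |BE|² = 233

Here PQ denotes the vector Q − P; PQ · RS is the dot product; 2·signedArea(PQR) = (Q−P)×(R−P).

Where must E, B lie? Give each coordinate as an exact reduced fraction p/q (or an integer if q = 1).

1. E_x = -10  [FD ∥ EA ∩ DA ∥ FE]
2. E_y = 5  [FD ∥ EA ∩ DA ∥ FE]
   → E = (-10, 5)
3. B_x = -23  [BD · AE = -72 ∩ 2·signedArea(ECB) = 74]
4. B_y = 13  [BD · AE = -72 ∩ 2·signedArea(ECB) = 74]
   → B = (-23, 13)

B = (-23, 13)
E = (-10, 5)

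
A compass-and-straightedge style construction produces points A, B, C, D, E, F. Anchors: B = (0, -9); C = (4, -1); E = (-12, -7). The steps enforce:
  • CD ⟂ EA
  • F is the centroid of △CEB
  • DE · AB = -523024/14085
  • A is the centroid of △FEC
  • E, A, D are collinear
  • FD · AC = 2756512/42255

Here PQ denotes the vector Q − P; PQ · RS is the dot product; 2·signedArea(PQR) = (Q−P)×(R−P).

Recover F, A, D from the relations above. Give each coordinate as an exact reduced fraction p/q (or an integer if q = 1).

A = (-32/9, -41/9)
D = (6832/1565, -3541/1565)
F = (-8/3, -17/3)

1. F_x = -8/3  [F is the centroid of △CEB]
2. F_y = -17/3  [F is the centroid of △CEB]
   → F = (-8/3, -17/3)
3. A_x = -32/9  [A is the centroid of △FEC]
4. A_y = -41/9  [A is the centroid of △FEC]
   → A = (-32/9, -41/9)
5. D_x = 6832/1565  [E, A, D are collinear ∩ CD ⟂ EA]
6. D_y = -3541/1565  [E, A, D are collinear ∩ CD ⟂ EA]
   → D = (6832/1565, -3541/1565)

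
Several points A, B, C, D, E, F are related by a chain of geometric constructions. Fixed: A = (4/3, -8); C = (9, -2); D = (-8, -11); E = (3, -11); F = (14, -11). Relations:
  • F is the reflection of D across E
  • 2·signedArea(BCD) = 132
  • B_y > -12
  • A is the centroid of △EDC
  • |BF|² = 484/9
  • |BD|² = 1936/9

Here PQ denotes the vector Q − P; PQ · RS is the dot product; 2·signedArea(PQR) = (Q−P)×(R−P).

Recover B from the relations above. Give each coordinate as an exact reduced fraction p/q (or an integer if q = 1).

B = (20/3, -11)

1. B_x = 20/3  [line 9·x + -17·y + -247 = 0 ∩ |BD|² = 1936/9]
2. B_y = -11  [line 9·x + -17·y + -247 = 0 ∩ |BD|² = 1936/9]
   → B = (20/3, -11)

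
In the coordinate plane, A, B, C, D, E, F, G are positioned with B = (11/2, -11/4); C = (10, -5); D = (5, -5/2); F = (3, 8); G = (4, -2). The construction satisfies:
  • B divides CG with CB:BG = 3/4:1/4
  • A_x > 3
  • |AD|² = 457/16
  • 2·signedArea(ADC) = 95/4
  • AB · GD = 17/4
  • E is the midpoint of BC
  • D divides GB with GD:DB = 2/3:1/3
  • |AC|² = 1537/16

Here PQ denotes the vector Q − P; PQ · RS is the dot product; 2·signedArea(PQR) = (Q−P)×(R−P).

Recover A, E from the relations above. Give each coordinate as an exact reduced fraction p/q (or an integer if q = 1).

1. A_x = 4  [AB · GD = 17/4 ∩ 2·signedArea(ADC) = 95/4]
2. A_y = 11/4  [AB · GD = 17/4 ∩ 2·signedArea(ADC) = 95/4]
   → A = (4, 11/4)
3. E_x = 31/4  [E is the midpoint of BC]
4. E_y = -31/8  [E is the midpoint of BC]
   → E = (31/4, -31/8)

A = (4, 11/4)
E = (31/4, -31/8)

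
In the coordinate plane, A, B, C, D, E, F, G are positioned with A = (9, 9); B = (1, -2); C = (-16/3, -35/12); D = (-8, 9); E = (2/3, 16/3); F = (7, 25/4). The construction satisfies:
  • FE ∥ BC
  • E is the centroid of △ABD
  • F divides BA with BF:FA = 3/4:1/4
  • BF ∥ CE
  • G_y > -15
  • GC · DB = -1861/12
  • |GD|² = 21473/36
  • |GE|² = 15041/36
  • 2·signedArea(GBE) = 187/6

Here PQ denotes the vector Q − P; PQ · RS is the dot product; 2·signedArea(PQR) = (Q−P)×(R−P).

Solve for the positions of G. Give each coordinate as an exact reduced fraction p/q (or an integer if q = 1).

1. G_x = -8/3  [2·signedArea(GBE) = 187/6 ∩ GC · DB = -1861/12]
2. G_y = -89/6  [2·signedArea(GBE) = 187/6 ∩ GC · DB = -1861/12]
   → G = (-8/3, -89/6)

G = (-8/3, -89/6)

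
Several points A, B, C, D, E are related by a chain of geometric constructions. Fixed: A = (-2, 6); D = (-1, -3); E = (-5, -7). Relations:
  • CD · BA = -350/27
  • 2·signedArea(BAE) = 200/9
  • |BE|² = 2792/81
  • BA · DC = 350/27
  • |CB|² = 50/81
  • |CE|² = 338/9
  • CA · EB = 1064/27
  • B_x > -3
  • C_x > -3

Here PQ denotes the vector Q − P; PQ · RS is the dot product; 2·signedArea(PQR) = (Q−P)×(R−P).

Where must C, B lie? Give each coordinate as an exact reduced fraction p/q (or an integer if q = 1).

B = (-19/9, -17/9)
C = (-8/3, -4/3)

1. B_x = -19/9  [line 13·x + -3·y + 196/9 = 0 ∩ |BE|² = 2792/81]
2. B_y = -17/9  [line 13·x + -3·y + 196/9 = 0 ∩ |BE|² = 2792/81]
   → B = (-19/9, -17/9)
3. C_x = -8/3  [CA · EB = 1064/27 ∩ BA · DC = 350/27]
4. C_y = -4/3  [CA · EB = 1064/27 ∩ BA · DC = 350/27]
   → C = (-8/3, -4/3)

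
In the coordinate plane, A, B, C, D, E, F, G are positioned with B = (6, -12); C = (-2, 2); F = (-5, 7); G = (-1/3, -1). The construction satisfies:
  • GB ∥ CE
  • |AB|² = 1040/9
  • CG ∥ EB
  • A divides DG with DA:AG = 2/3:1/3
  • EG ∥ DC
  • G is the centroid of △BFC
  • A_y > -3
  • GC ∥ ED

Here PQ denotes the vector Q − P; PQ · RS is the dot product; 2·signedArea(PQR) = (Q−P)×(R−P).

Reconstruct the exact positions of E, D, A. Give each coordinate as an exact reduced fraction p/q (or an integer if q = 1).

A = (2/3, -8/3)
D = (8/3, -6)
E = (13/3, -9)

1. E_x = 13/3  [CG ∥ EB ∩ GB ∥ CE]
2. E_y = -9  [CG ∥ EB ∩ GB ∥ CE]
   → E = (13/3, -9)
3. D_x = 8/3  [EG ∥ DC ∩ GC ∥ ED]
4. D_y = -6  [EG ∥ DC ∩ GC ∥ ED]
   → D = (8/3, -6)
5. A_x = 2/3  [A divides DG with DA:AG = 2/3:1/3]
6. A_y = -8/3  [A divides DG with DA:AG = 2/3:1/3]
   → A = (2/3, -8/3)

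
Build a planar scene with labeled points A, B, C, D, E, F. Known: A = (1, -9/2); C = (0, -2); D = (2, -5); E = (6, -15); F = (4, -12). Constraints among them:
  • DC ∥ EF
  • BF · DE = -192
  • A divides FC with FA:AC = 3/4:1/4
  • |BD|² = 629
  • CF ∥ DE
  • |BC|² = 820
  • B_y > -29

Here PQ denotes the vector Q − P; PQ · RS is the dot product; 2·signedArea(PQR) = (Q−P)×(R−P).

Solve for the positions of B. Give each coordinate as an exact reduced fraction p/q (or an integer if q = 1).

1. B_x = 12  [line -4·x + 10·y + 328 = 0 ∩ |BC|² = 820]
2. B_y = -28  [line -4·x + 10·y + 328 = 0 ∩ |BC|² = 820]
   → B = (12, -28)

B = (12, -28)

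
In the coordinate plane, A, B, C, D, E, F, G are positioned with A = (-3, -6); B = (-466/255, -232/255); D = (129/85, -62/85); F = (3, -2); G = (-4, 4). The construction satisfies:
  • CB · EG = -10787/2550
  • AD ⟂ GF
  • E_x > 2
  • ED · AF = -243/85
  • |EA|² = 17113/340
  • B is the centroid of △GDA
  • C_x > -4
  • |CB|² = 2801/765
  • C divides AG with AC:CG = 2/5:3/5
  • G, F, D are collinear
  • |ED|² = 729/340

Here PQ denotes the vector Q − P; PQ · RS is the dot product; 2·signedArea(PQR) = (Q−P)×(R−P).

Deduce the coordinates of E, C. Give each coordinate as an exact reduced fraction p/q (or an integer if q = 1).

1. E_x = 447/170  [line -6·x + -4·y + 769/85 = 0 ∩ |ED|² = 729/340]
2. E_y = -143/85  [line -6·x + -4·y + 769/85 = 0 ∩ |ED|² = 729/340]
   → E = (447/170, -143/85)
3. C_x = -17/5  [C divides AG with AC:CG = 2/5:3/5]
4. C_y = -2  [C divides AG with AC:CG = 2/5:3/5]
   → C = (-17/5, -2)

C = (-17/5, -2)
E = (447/170, -143/85)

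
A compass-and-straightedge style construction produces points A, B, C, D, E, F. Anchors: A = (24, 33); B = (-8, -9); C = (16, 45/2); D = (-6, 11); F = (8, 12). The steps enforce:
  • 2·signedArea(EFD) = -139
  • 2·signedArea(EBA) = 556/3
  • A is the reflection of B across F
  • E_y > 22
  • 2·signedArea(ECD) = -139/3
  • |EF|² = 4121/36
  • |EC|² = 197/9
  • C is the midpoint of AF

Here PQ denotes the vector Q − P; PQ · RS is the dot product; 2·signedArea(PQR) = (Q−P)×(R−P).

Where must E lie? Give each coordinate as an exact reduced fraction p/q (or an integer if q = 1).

1. E_x = 34/3  [2·signedArea(ECD) = -139/3 ∩ 2·signedArea(EFD) = -139]
2. E_y = 133/6  [2·signedArea(ECD) = -139/3 ∩ 2·signedArea(EFD) = -139]
   → E = (34/3, 133/6)

E = (34/3, 133/6)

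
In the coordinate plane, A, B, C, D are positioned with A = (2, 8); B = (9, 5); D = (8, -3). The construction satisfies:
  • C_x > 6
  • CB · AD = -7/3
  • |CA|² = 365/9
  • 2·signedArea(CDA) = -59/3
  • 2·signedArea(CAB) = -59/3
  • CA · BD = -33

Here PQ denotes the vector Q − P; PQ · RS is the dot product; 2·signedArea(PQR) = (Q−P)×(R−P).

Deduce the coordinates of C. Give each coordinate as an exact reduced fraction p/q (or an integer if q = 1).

C = (19/3, 10/3)

1. C_x = 19/3  [2·signedArea(CAB) = -59/3 ∩ 2·signedArea(CDA) = -59/3]
2. C_y = 10/3  [2·signedArea(CAB) = -59/3 ∩ 2·signedArea(CDA) = -59/3]
   → C = (19/3, 10/3)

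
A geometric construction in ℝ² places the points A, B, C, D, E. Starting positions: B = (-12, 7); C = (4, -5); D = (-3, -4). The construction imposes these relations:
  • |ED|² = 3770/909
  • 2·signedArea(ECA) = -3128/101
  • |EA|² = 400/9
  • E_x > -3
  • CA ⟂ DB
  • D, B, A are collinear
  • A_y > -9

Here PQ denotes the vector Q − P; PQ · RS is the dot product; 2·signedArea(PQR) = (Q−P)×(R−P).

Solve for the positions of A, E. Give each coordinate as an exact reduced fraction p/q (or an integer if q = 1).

A = (30/101, -811/101)
E = (-778/303, -203/101)

1. A_x = 30/101  [D, B, A are collinear ∩ CA ⟂ DB]
2. A_y = -811/101  [D, B, A are collinear ∩ CA ⟂ DB]
   → A = (30/101, -811/101)
3. E_x = -778/303  [line 306/101·x + -374/101·y + 34/101 = 0 ∩ |EA|² = 400/9]
4. E_y = -203/101  [line 306/101·x + -374/101·y + 34/101 = 0 ∩ |EA|² = 400/9]
   → E = (-778/303, -203/101)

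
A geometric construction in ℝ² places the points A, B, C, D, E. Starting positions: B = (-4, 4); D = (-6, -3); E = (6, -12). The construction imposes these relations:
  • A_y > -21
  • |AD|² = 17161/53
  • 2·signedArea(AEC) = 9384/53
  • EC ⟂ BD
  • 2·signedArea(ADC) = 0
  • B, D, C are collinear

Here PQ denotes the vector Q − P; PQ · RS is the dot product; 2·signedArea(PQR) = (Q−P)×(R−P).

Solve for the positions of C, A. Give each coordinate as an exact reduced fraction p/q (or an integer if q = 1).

1. C_x = -396/53  [B, D, C are collinear ∩ EC ⟂ BD]
2. C_y = -432/53  [B, D, C are collinear ∩ EC ⟂ BD]
   → C = (-396/53, -432/53)
3. A_x = -580/53  [2·signedArea(ADC) = 0 ∩ 2·signedArea(AEC) = 9384/53]
4. A_y = -1076/53  [2·signedArea(ADC) = 0 ∩ 2·signedArea(AEC) = 9384/53]
   → A = (-580/53, -1076/53)

A = (-580/53, -1076/53)
C = (-396/53, -432/53)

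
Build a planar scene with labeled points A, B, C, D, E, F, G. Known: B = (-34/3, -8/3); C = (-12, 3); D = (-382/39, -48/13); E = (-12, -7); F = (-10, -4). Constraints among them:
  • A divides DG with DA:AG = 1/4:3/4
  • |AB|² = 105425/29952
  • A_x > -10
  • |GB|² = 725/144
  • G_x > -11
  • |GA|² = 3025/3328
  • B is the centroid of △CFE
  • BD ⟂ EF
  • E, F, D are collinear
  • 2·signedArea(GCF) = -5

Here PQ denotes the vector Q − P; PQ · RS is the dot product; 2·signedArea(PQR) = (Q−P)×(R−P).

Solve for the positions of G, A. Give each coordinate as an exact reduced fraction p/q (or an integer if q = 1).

1. G_x = -21/2  [line 7·x + 2·y + 83 = 0 ∩ |GB|² = 725/144]
2. G_y = -19/4  [line 7·x + 2·y + 83 = 0 ∩ |GB|² = 725/144]
   → G = (-21/2, -19/4)
3. A_x = -1037/104  [A divides DG with DA:AG = 1/4:3/4]
4. A_y = -823/208  [A divides DG with DA:AG = 1/4:3/4]
   → A = (-1037/104, -823/208)

A = (-1037/104, -823/208)
G = (-21/2, -19/4)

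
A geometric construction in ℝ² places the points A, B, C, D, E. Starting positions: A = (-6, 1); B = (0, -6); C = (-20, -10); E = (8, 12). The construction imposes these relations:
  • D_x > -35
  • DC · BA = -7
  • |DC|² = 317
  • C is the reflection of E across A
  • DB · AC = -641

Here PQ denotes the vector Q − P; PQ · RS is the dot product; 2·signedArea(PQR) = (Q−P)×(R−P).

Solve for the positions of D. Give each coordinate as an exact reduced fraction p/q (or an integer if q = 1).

D = (-34, -21)

1. D_x = -34  [DB · AC = -641 ∩ DC · BA = -7]
2. D_y = -21  [DB · AC = -641 ∩ DC · BA = -7]
   → D = (-34, -21)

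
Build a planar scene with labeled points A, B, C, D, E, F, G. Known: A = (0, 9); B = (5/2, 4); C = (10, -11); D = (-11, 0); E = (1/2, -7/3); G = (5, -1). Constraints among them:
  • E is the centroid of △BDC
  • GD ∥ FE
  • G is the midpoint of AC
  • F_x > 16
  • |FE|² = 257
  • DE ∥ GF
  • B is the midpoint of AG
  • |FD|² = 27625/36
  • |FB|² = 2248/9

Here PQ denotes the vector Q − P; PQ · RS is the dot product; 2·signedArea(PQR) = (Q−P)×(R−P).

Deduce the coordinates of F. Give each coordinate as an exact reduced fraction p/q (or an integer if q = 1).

1. F_x = 33/2  [GD ∥ FE ∩ DE ∥ GF]
2. F_y = -10/3  [GD ∥ FE ∩ DE ∥ GF]
   → F = (33/2, -10/3)

F = (33/2, -10/3)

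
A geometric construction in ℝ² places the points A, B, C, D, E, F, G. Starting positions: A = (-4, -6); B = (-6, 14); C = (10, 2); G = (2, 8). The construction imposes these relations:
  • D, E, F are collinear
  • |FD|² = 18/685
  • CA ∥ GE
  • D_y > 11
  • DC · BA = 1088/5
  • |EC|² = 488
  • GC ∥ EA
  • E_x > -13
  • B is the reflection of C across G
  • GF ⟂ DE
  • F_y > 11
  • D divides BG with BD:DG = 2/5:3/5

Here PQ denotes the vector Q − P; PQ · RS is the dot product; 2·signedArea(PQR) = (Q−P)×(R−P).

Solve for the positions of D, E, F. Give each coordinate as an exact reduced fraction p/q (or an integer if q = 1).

D = (-14/5, 58/5)
E = (-12, 0)
F = (-1849/685, 8033/685)

1. D_x = -14/5  [D divides BG with BD:DG = 2/5:3/5]
2. D_y = 58/5  [D divides BG with BD:DG = 2/5:3/5]
   → D = (-14/5, 58/5)
3. E_x = -12  [GC ∥ EA ∩ CA ∥ GE]
4. E_y = 0  [GC ∥ EA ∩ CA ∥ GE]
   → E = (-12, 0)
5. F_x = -1849/685  [D, E, F are collinear ∩ GF ⟂ DE]
6. F_y = 8033/685  [D, E, F are collinear ∩ GF ⟂ DE]
   → F = (-1849/685, 8033/685)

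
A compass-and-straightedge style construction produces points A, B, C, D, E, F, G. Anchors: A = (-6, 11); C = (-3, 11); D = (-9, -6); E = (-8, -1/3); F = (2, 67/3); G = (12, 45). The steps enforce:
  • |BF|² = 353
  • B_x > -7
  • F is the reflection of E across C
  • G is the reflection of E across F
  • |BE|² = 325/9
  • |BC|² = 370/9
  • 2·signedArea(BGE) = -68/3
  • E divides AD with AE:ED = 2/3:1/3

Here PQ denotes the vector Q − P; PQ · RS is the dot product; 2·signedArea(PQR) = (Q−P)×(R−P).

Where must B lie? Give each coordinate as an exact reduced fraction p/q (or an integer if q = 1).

B = (-6, 16/3)

1. B_x = -6  [line 136/3·x + -20·y + 1136/3 = 0 ∩ |BE|² = 325/9]
2. B_y = 16/3  [line 136/3·x + -20·y + 1136/3 = 0 ∩ |BE|² = 325/9]
   → B = (-6, 16/3)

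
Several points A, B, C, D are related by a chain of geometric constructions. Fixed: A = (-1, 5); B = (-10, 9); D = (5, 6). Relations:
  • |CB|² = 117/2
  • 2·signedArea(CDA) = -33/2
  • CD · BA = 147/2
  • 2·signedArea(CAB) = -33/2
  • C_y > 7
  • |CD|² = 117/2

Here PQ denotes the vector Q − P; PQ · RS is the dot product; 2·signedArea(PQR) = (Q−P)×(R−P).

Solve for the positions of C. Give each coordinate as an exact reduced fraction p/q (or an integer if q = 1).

C = (-5/2, 15/2)

1. C_x = -5/2  [2·signedArea(CDA) = -33/2 ∩ 2·signedArea(CAB) = -33/2]
2. C_y = 15/2  [2·signedArea(CDA) = -33/2 ∩ 2·signedArea(CAB) = -33/2]
   → C = (-5/2, 15/2)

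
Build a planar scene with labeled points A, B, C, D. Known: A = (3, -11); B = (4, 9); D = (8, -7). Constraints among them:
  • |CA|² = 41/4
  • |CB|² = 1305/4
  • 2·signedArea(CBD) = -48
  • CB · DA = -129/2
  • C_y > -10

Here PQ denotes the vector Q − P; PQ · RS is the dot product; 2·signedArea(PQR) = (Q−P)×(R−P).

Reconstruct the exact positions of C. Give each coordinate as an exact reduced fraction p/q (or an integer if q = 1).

C = (11/2, -9)

1. C_x = 11/2  [2·signedArea(CBD) = -48 ∩ CB · DA = -129/2]
2. C_y = -9  [2·signedArea(CBD) = -48 ∩ CB · DA = -129/2]
   → C = (11/2, -9)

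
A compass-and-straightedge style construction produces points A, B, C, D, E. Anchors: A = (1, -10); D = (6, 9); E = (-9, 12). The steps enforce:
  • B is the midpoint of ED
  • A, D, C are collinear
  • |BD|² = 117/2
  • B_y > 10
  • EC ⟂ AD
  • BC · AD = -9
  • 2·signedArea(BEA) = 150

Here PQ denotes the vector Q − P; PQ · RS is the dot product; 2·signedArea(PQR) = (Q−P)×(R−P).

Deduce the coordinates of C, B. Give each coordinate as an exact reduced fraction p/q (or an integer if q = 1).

B = (-3/2, 21/2)
C = (1113/193, 1566/193)

1. C_x = 1113/193  [A, D, C are collinear ∩ EC ⟂ AD]
2. C_y = 1566/193  [A, D, C are collinear ∩ EC ⟂ AD]
   → C = (1113/193, 1566/193)
3. B_x = -3/2  [B is the midpoint of ED]
4. B_y = 21/2  [B is the midpoint of ED]
   → B = (-3/2, 21/2)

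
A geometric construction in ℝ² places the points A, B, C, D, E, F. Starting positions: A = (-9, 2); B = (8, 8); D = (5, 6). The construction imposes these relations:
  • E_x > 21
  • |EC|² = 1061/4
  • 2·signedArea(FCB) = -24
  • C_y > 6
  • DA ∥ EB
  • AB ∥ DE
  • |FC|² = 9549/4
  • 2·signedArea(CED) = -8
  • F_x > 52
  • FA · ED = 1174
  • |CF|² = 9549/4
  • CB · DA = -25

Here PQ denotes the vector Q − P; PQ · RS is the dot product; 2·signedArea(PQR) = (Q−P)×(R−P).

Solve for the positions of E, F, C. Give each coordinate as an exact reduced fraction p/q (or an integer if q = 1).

C = (13/2, 7)
E = (22, 12)
F = (53, 22)

1. E_x = 22  [DA ∥ EB ∩ AB ∥ DE]
2. E_y = 12  [DA ∥ EB ∩ AB ∥ DE]
   → E = (22, 12)
3. C_x = 13/2  [CB · DA = -25 ∩ 2·signedArea(CED) = -8]
4. C_y = 7  [CB · DA = -25 ∩ 2·signedArea(CED) = -8]
   → C = (13/2, 7)
5. F_x = 53  [2·signedArea(FCB) = -24 ∩ FA · ED = 1174]
6. F_y = 22  [2·signedArea(FCB) = -24 ∩ FA · ED = 1174]
   → F = (53, 22)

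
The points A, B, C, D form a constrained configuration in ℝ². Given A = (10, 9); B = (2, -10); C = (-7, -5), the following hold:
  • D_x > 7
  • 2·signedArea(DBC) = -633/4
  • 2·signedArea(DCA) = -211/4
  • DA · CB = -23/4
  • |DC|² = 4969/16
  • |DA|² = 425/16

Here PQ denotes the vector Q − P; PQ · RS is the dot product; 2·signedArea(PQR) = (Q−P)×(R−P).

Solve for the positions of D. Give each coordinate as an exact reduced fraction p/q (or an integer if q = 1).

D = (8, 17/4)

1. D_x = 8  [2·signedArea(DCA) = -211/4 ∩ DA · CB = -23/4]
2. D_y = 17/4  [2·signedArea(DCA) = -211/4 ∩ DA · CB = -23/4]
   → D = (8, 17/4)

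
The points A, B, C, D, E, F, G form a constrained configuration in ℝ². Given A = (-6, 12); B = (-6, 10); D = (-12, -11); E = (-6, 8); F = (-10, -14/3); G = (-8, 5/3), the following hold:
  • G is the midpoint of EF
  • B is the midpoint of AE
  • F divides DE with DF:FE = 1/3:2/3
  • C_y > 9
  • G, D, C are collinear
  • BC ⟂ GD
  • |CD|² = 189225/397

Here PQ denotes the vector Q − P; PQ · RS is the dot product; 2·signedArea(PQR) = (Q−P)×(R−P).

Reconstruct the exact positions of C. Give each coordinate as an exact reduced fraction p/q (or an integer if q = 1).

1. C_x = -2154/397  [G, D, C are collinear ∩ BC ⟂ GD]
2. C_y = 3898/397  [G, D, C are collinear ∩ BC ⟂ GD]
   → C = (-2154/397, 3898/397)

C = (-2154/397, 3898/397)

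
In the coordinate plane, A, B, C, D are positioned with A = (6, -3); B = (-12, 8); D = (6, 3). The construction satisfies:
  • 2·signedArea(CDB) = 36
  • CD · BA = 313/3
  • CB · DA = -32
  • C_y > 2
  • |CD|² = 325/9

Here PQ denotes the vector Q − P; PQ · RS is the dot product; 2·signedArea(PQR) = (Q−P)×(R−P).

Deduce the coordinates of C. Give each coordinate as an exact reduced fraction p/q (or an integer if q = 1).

1. C_x = 0  [CD · BA = 313/3 ∩ 2·signedArea(CDB) = 36]
2. C_y = 8/3  [CD · BA = 313/3 ∩ 2·signedArea(CDB) = 36]
   → C = (0, 8/3)

C = (0, 8/3)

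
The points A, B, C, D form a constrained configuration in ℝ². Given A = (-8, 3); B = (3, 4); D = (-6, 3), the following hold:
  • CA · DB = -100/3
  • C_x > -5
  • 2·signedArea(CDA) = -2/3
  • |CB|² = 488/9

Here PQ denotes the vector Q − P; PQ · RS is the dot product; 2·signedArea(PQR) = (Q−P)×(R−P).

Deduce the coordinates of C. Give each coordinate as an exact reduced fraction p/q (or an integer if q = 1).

C = (-13/3, 10/3)

1. C_x = -13/3  [2·signedArea(CDA) = -2/3 ∩ CA · DB = -100/3]
2. C_y = 10/3  [2·signedArea(CDA) = -2/3 ∩ CA · DB = -100/3]
   → C = (-13/3, 10/3)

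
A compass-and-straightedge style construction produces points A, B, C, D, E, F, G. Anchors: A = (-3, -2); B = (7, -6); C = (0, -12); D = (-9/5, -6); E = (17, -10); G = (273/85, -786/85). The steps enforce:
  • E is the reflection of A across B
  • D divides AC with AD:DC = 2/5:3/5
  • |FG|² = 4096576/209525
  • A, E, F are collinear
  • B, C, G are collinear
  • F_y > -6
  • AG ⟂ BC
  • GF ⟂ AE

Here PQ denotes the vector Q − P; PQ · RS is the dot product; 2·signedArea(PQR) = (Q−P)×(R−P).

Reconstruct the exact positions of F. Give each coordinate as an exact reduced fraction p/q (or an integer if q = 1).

F = (2393/493, -12674/2465)

1. F_x = 2393/493  [A, E, F are collinear ∩ GF ⟂ AE]
2. F_y = -12674/2465  [A, E, F are collinear ∩ GF ⟂ AE]
   → F = (2393/493, -12674/2465)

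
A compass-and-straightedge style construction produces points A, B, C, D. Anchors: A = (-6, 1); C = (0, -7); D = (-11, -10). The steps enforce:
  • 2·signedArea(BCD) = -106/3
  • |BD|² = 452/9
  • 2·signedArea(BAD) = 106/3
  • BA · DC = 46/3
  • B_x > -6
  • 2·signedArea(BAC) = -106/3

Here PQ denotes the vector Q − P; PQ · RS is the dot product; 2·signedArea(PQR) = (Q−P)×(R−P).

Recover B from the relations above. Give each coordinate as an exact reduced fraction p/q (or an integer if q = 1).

1. B_x = -17/3  [2·signedArea(BCD) = -106/3 ∩ 2·signedArea(BAC) = -106/3]
2. B_y = -16/3  [2·signedArea(BCD) = -106/3 ∩ 2·signedArea(BAC) = -106/3]
   → B = (-17/3, -16/3)

B = (-17/3, -16/3)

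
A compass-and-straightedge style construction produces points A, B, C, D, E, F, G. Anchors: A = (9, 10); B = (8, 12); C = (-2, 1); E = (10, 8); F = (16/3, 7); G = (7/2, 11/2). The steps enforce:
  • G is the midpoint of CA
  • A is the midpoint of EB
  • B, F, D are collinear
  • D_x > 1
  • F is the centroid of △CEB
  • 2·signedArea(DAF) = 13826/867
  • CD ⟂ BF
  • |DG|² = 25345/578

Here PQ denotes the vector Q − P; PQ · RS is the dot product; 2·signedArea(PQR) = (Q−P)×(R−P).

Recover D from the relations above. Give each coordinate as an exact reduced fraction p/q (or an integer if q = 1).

D = (352/289, -207/289)

1. D_x = 352/289  [B, F, D are collinear ∩ CD ⟂ BF]
2. D_y = -207/289  [B, F, D are collinear ∩ CD ⟂ BF]
   → D = (352/289, -207/289)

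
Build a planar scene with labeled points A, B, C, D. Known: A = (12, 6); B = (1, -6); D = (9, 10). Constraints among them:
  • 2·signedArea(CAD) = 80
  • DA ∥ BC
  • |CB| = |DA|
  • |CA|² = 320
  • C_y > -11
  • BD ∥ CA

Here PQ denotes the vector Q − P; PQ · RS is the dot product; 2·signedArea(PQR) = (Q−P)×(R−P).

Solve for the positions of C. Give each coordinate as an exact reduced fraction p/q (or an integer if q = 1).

C = (4, -10)

1. C_x = 4  [BD ∥ CA ∩ DA ∥ BC]
2. C_y = -10  [BD ∥ CA ∩ DA ∥ BC]
   → C = (4, -10)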